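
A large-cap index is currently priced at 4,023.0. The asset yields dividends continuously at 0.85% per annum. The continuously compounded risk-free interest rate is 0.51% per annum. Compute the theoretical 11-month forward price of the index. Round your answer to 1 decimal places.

4,010.5

F = S·e^((r − q)T) = 4023.0 · e^((0.0051 − 0.0085) × 11/12)
= 4023.0 · e^-0.003117 = 4023.0 × 0.996888
F = 4,010.5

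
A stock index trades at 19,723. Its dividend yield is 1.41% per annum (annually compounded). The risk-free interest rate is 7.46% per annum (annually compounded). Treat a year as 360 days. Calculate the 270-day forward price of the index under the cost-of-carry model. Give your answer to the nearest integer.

F = S · (1+r)^T / (1+q)^T
= 19723 × 1.055444 / 1.010556 = 19723 × 1.044419
F = 20,599

20,599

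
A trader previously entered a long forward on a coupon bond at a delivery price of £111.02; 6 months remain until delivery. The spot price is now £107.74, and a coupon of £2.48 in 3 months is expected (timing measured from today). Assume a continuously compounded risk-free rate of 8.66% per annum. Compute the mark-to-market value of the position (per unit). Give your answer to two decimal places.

-£1.00

PV(remaining coupons) I = 2.48·e^(−0.0866·3/12) = 2.4269
Current forward F = (S − I)·e^(rT) = (107.74 − 2.4269)·e^(0.0866·6/12) = 105.3131 × 1.044251 = 109.9733
Value (long) = (F − K)·e^(−rT) = (109.9733 − 111.02) × 0.957624 = -1.0023
Value = -£1.00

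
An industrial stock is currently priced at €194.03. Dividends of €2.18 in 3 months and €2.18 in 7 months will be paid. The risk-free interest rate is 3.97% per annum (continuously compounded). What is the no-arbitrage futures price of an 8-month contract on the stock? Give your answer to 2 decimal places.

PV(dividends) I = 2.18·e^(−0.0397·3/12) + 2.18·e^(−0.0397·7/12)
I = 2.1585 + 2.1301 = 4.2886
F = (S − I)·e^(rT) = (194.03 − 4.2886) · e^(0.0397·8/12)
= 189.7414 · e^0.026467 = 189.7414 × 1.026820 = €194.83

€194.83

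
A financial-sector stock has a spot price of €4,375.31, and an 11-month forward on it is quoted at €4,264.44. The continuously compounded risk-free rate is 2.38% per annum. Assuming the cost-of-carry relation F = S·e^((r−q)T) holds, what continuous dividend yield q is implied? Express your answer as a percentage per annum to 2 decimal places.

From F = S·e^((r−q)T): (r − q) = ln(F/S)/T
ln(4264.44/4375.31) = ln(0.974660) = -0.025667
(r − q) = -0.025667 / (11/12) = -0.028000
q = r − ln(F/S)/T = 0.0238 + 0.028000 = 0.051800
q = 5.18%

5.18%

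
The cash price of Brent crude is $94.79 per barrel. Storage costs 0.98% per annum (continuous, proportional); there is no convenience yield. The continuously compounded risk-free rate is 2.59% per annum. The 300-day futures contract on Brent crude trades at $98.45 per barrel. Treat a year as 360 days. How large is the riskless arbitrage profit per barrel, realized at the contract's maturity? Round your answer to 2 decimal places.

$0.80 per barrel

Fair futures: F* = S·e^(carry·T), with carry = (r + u) = 0.0259 + 0.0098 = 0.0357
F* = 94.79 · e^(0.0357 × 300/360) = 94.79 · e^0.029750 = 94.79 × 1.030197 = $97.6524
Market $98.45 > fair $97.6524: forward overpriced → cash-and-carry (buy spot, short the forward).
At maturity, profit = |F_mkt − F*| = |98.45 − 97.6524| = $0.80 per barrel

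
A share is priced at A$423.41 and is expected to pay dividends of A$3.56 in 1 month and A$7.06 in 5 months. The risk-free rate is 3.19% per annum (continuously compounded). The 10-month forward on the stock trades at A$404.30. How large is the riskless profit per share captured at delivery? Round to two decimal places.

PV(dividends) I = 3.56·e^(−0.0319·1/12) + 7.06·e^(−0.0319·5/12) = 10.5173
Fair forward F* = (S − I)·e^(rT) = (423.41 − 10.5173)·e^0.026583 = 412.8927 × 1.026939 = 424.0156
Market A$404.30 < fair 424.0156: forward underpriced → reverse cash-and-carry (short the stock, invest proceeds at r, pay the dividends, go long the forward).
Profit at T = |F_mkt − F*| = |404.30 − 424.0156| = A$19.72 per share

A$19.72 per share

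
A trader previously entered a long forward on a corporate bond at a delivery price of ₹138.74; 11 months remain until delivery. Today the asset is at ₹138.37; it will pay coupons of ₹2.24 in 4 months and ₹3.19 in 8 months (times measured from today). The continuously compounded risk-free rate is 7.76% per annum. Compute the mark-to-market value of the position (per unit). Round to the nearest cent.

₹3.94

PV(remaining coupons) I = 2.24·e^(−0.0776·4/12) + 3.19·e^(−0.0776·8/12) = 5.2120
Current forward F = (S − I)·e^(rT) = (138.37 − 5.2120)·e^(0.0776·11/12) = 133.1580 × 1.073724 = 142.9749
Value (long) = (F − K)·e^(−rT) = (142.9749 − 138.74) × 0.931338 = 3.9441
Value = ₹3.94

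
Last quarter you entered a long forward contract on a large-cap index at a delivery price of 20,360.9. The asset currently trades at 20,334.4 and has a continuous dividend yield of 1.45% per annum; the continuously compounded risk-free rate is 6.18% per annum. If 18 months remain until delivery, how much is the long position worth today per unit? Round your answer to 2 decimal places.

Current fair forward for the remaining 18 months: F = S·e^((r − q)·T), (r − q) = 0.0618 − 0.0145 = 0.0473
F = 20334.4 · e^(0.0473 × 18/12) = 20334.4 × 1.07352755 = 21829.5386
Value of long forward = (F − K)·e^(−rT) = (21829.5386 − 20360.9) · e^(−0.0618·18/12)
= 1468.6386 × 0.91146690 = 1338.62

1338.62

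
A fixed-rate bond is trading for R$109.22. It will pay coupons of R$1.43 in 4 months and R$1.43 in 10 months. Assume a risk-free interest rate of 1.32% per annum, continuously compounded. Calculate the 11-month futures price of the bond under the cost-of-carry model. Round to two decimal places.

PV(coupons) I = 1.43·e^(−0.0132·4/12) + 1.43·e^(−0.0132·10/12)
I = 1.4237 + 1.4144 = 2.8381
F = (S − I)·e^(rT) = (109.22 − 2.8381) · e^(0.0132·11/12)
= 106.3819 · e^0.012100 = 106.3819 × 1.012174 = R$107.68

R$107.68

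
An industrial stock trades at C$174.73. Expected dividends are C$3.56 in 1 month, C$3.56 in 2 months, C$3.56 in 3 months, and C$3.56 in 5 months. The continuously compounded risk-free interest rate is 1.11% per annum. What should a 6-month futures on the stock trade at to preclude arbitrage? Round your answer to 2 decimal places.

PV(dividends) I = 3.56·e^(−0.0111·1/12) + 3.56·e^(−0.0111·2/12) + 3.56·e^(−0.0111·3/12) + 3.56·e^(−0.0111·5/12)
I = 3.5567 + 3.5534 + 3.5501 + 3.5436 = 14.2038
F = (S − I)·e^(rT) = (174.73 − 14.2038) · e^(0.0111·6/12)
= 160.5262 · e^0.005550 = 160.5262 × 1.005565 = C$161.42

C$161.42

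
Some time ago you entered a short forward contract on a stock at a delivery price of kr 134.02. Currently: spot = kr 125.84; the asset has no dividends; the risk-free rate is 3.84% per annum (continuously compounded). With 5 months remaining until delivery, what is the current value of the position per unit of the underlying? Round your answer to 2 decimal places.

kr 6.05

Current fair forward for the remaining 5 months: F = S·e^(r·T), r = 0.0384
F = 125.84 · e^(0.0384 × 5/12) = 125.84 × 1.016129 = 127.8697
Value of long forward = (F − K)·e^(−rT) = (127.8697 − 134.02) · e^(−0.0384·5/12)
= -6.1503 × 0.984127 = -6.05
Short position value = −(long value) = kr 6.05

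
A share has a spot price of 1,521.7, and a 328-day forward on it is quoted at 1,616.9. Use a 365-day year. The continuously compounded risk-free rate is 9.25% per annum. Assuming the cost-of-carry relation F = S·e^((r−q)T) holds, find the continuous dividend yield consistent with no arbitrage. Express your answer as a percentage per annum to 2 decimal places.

2.50%

From F = S·e^((r−q)T): (r − q) = ln(F/S)/T
ln(1616.9/1521.7) = ln(1.062562) = 0.060683
(r − q) = 0.060683 / (328/365) = 0.067528
q = r − ln(F/S)/T = 0.0925 − 0.067528 = 0.024972
q = 2.50%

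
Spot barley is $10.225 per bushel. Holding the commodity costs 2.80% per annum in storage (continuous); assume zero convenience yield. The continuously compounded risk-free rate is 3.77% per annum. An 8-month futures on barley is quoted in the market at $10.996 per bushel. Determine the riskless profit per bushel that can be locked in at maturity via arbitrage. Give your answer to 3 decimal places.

Fair futures: F* = S·e^(carry·T), with carry = (r + u) = 0.0377 + 0.0280 = 0.0657
F* = 10.225 · e^(0.0657 × 8/12) = 10.225 · e^0.043800 = 10.225 × 1.044773 = $10.6828
Market $10.996 > fair $10.6828: forward overpriced → cash-and-carry (buy spot, short the forward).
At maturity, profit = |F_mkt − F*| = |10.996 − 10.6828| = $0.313 per bushel

$0.313 per bushel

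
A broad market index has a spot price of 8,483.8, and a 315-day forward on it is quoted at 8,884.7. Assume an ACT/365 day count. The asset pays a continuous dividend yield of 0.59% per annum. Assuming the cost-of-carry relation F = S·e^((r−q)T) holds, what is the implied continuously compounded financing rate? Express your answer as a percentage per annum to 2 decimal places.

From F = S·e^((r−q)T): (r − q) = ln(F/S)/T
ln(8884.7/8483.8) = ln(1.047255) = 0.046172
(r − q) = 0.046172 / (315/365) = 0.053501
r = ln(F/S)/T + q = 0.053501 + 0.0059 = 0.059401
r = 5.94%

5.94%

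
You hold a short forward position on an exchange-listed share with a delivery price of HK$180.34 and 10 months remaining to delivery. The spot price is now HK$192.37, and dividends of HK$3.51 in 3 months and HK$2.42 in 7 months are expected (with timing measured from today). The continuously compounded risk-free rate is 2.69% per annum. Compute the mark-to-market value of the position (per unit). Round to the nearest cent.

PV(remaining dividends) I = 3.51·e^(−0.0269·3/12) + 2.42·e^(−0.0269·7/12) = 5.8688
Current forward F = (S − I)·e^(rT) = (192.37 − 5.8688)·e^(0.0269·10/12) = 186.5012 × 1.022670 = 190.7292
Value (long) = (F − K)·e^(−rT) = (190.7292 − 180.34) × 0.977833 = 10.1589
Short position value = −(long value) = -HK$10.16

-HK$10.16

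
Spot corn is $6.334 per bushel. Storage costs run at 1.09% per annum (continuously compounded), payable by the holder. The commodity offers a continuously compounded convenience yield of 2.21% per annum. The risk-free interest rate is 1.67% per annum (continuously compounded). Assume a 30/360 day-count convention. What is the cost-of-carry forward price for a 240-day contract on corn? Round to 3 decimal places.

Net carry = r + u − y = 0.0167 + 0.0109 − 0.0221 = 0.0055
F = S·e^((r+u−y)T) = 6.334 · e^(0.0055 × 240/360) = 6.334 · e^0.003667
= 6.334 × 1.003674 = $6.357 per bushel

$6.357 per bushel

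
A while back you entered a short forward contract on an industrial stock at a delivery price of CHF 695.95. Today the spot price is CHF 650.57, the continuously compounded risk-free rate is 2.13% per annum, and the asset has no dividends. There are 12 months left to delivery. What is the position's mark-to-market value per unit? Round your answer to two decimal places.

Current fair forward for the remaining 12 months: F = S·e^(r·T), r = 0.0213
F = 650.57 · e^(0.0213 × 12/12) = 650.57 × 1.021528 = 664.5755
Value of long forward = (F − K)·e^(−rT) = (664.5755 − 695.95) · e^(−0.0213·12/12)
= -31.3745 × 0.978925 = -30.71
Short position value = −(long value) = CHF 30.71

CHF 30.71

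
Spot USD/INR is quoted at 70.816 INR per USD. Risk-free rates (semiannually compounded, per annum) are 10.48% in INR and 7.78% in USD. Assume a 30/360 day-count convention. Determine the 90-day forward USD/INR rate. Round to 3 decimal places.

By covered interest parity, F = S · (1+r_INR/2)^(2T) / (1+r_USD/2)^(2T)
= 70.816 × 1.025865 / 1.019264 = 70.816 × 1.006476
F = 71.275 INR per USD

71.275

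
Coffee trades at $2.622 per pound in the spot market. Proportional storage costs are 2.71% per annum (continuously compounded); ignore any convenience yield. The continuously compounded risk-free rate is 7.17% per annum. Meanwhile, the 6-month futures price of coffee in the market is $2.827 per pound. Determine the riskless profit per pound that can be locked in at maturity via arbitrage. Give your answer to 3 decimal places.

Fair futures: F* = S·e^(carry·T), with carry = (r + u) = 0.0717 + 0.0271 = 0.0988
F* = 2.622 · e^(0.0988 × 6/12) = 2.622 · e^0.049400 = 2.622 × 1.050641 = $2.7548
Market $2.827 > fair $2.7548: forward overpriced → cash-and-carry (buy spot, short the forward).
At maturity, profit = |F_mkt − F*| = |2.827 − 2.7548| = $0.072 per pound

$0.072 per pound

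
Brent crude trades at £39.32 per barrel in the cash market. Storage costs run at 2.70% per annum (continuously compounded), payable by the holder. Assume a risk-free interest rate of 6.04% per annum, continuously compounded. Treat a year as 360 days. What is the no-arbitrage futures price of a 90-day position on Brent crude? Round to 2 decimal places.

Net carry = r + u − y = 0.0604 + 0.0270 − 0.0000 = 0.0874
F = S·e^((r+u−y)T) = 39.32 · e^(0.0874 × 90/360) = 39.32 · e^0.021850
= 39.32 × 1.022090 = £40.19 per barrel

£40.19 per barrel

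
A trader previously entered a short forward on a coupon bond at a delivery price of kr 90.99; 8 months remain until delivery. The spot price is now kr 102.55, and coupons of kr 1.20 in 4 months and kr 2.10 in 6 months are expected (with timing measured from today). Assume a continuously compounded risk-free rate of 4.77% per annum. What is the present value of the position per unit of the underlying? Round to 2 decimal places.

-kr 11.18

PV(remaining coupons) I = 1.20·e^(−0.0477·4/12) + 2.10·e^(−0.0477·6/12) = 3.2316
Current forward F = (S − I)·e^(rT) = (102.55 − 3.2316)·e^(0.0477·8/12) = 99.3184 × 1.032311 = 102.5275
Value (long) = (F − K)·e^(−rT) = (102.5275 − 90.99) × 0.968700 = 11.1764
Short position value = −(long value) = -kr 11.18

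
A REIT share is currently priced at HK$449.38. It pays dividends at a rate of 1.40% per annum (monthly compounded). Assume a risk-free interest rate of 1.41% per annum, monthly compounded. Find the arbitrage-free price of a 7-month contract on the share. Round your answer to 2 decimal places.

F = S · (1+r/12)^(12T) / (1+q/12)^(12T)
= 449.38 × 1.008254 / 1.008195 = 449.38 × 1.000059
F = HK$449.41

HK$449.41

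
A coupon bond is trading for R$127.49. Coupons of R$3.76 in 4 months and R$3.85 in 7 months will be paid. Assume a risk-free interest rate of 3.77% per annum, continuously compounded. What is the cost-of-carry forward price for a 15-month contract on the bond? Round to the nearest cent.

R$125.80

PV(coupons) I = 3.76·e^(−0.0377·4/12) + 3.85·e^(−0.0377·7/12)
I = 3.7130 + 3.7663 = 7.4793
F = (S − I)·e^(rT) = (127.49 − 7.4793) · e^(0.0377·15/12)
= 120.0107 · e^0.047125 = 120.0107 × 1.048253 = R$125.80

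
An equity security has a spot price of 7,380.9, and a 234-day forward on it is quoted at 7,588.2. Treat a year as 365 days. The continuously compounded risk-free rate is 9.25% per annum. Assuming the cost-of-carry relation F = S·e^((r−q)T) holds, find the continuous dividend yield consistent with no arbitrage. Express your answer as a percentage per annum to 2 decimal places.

4.93%

From F = S·e^((r−q)T): (r − q) = ln(F/S)/T
ln(7588.2/7380.9) = ln(1.028086) = 0.027699
(r − q) = 0.027699 / (234/365) = 0.043206
q = r − ln(F/S)/T = 0.0925 − 0.043206 = 0.049294
q = 4.93%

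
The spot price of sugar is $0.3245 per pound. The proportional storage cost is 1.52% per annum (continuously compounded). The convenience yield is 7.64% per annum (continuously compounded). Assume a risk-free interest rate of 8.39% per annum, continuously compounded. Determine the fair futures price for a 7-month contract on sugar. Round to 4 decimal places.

$0.3288 per pound

Net carry = r + u − y = 0.0839 + 0.0152 − 0.0764 = 0.0227
F = S·e^((r+u−y)T) = 0.3245 · e^(0.0227 × 7/12) = 0.3245 · e^0.013242
= 0.3245 × 1.013330 = $0.3288 per pound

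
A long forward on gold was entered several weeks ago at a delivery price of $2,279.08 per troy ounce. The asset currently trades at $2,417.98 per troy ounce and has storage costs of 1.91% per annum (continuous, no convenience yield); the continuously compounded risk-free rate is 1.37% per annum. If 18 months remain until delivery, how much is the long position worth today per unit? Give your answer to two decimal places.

$255.53 per troy ounce

Current fair forward for the remaining 18 months: F = S·e^((r + u)·T), (r + u) = 0.0137 + 0.0191 = 0.0328
F = 2417.98 · e^(0.0328 × 18/12) = 2417.98 × 1.05043042 = 2539.9197
Value of long forward = (F − K)·e^(−rT) = (2539.9197 − 2279.08) · e^(−0.0137·18/12)
= 260.8397 × 0.97965971 = 255.53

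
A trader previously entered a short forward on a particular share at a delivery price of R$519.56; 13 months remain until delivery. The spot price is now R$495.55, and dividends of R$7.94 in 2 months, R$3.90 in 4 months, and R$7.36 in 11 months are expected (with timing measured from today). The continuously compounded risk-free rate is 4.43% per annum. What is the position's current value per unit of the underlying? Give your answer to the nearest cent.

R$18.46

PV(remaining dividends) I = 7.94·e^(−0.0443·2/12) + 3.90·e^(−0.0443·4/12) + 7.36·e^(−0.0443·11/12) = 18.7915
Current forward F = (S − I)·e^(rT) = (495.55 − 18.7915)·e^(0.0443·13/12) = 476.7585 × 1.049162 = 500.1969
Value (long) = (F − K)·e^(−rT) = (500.1969 − 519.56) × 0.953142 = -18.4558
Short position value = −(long value) = R$18.46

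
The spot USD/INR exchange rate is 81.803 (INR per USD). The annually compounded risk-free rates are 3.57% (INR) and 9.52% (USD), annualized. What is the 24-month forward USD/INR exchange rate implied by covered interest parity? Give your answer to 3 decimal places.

By covered interest parity, F = S · (1+r_INR)^T / (1+r_USD)^T
= 81.803 × 1.072674 / 1.199463 = 81.803 × 0.894295
F = 73.156 INR per USD

73.156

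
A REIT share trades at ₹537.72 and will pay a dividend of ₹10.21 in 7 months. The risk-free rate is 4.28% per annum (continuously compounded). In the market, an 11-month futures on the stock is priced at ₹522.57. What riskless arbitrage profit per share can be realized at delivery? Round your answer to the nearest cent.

PV(dividends) I = 10.21·e^(−0.0428·7/12) = 9.9582
Fair futures F* = (S − I)·e^(rT) = (537.72 − 9.9582)·e^0.039233 = 527.7618 × 1.040013 = 548.8791
Market ₹522.57 < fair 548.8791: forward underpriced → reverse cash-and-carry (short the stock, invest proceeds at r, pay the dividends, go long the forward).
Profit at T = |F_mkt − F*| = |522.57 − 548.8791| = ₹26.31 per share

₹26.31 per share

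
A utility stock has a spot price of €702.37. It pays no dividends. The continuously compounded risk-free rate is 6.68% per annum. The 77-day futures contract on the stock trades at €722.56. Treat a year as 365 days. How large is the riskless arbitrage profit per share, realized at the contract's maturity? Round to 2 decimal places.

€10.22 per share

Fair futures: F* = S·e^(carry·T), with carry = r = 0.0668
F* = 702.37 · e^(0.0668 × 77/365) = 702.37 · e^0.014092 = 702.37 × 1.014192 = €712.3380
Market €722.56 > fair €712.3380: forward overpriced → cash-and-carry (buy spot, short the forward).
At maturity, profit = |F_mkt − F*| = |722.56 − 712.3380| = €10.22 per share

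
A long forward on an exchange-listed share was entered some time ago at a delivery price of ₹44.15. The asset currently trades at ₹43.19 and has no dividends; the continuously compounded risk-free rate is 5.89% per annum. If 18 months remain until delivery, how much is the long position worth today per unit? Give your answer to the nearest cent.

Current fair forward for the remaining 18 months: F = S·e^(r·T), r = 0.0589
F = 43.19 · e^(0.0589 × 18/12) = 43.19 × 1.092370 = 47.1795
Value of long forward = (F − K)·e^(−rT) = (47.1795 − 44.15) · e^(−0.0589·18/12)
= 3.0295 × 0.915440 = 2.77

₹2.77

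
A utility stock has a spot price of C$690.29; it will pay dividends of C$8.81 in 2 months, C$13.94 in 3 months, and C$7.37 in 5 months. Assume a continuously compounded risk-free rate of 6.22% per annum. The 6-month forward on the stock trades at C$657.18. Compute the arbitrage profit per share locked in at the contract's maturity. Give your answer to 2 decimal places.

C$24.35 per share

PV(dividends) I = 8.81·e^(−0.0622·2/12) + 13.94·e^(−0.0622·3/12) + 7.37·e^(−0.0622·5/12) = 29.6255
Fair forward F* = (S − I)·e^(rT) = (690.29 − 29.6255)·e^0.031100 = 660.6645 × 1.031589 = 681.5342
Market C$657.18 < fair 681.5342: forward underpriced → reverse cash-and-carry (short the stock, invest proceeds at r, pay the dividends, go long the forward).
Profit at T = |F_mkt − F*| = |657.18 − 681.5342| = C$24.35 per share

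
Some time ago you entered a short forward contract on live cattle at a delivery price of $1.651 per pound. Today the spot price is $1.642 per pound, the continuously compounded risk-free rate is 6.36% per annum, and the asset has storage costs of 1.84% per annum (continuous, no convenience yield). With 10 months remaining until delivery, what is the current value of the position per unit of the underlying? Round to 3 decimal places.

-$0.102 per pound

Current fair forward for the remaining 10 months: F = S·e^((r + u)·T), (r + u) = 0.0636 + 0.0184 = 0.0820
F = 1.642 · e^(0.0820 × 10/12) = 1.642 × 1.070722 = 1.7581
Value of long forward = (F − K)·e^(−rT) = (1.7581 − 1.651) · e^(−0.0636·10/12)
= 0.1071 × 0.948380 = 0.102
Short position value = −(long value) = -$0.102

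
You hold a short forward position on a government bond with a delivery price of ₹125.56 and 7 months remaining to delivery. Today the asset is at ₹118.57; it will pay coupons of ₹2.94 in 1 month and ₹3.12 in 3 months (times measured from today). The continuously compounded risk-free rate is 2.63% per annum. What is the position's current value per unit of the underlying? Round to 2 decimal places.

PV(remaining coupons) I = 2.94·e^(−0.0263·1/12) + 3.12·e^(−0.0263·3/12) = 6.0331
Current forward F = (S − I)·e^(rT) = (118.57 − 6.0331)·e^(0.0263·7/12) = 112.5369 × 1.015460 = 114.2767
Value (long) = (F − K)·e^(−rT) = (114.2767 − 125.56) × 0.984775 = -11.1115
Short position value = −(long value) = ₹11.11

₹11.11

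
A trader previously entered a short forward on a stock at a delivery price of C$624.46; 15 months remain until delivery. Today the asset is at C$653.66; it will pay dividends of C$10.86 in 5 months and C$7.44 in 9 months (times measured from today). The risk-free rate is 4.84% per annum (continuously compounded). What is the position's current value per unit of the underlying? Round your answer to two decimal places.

-C$48.04

PV(remaining dividends) I = 10.86·e^(−0.0484·5/12) + 7.44·e^(−0.0484·9/12) = 17.8180
Current forward F = (S − I)·e^(rT) = (653.66 − 17.8180)·e^(0.0484·15/12) = 635.8420 × 1.062368 = 675.4982
Value (long) = (F − K)·e^(−rT) = (675.4982 − 624.46) × 0.941294 = 48.0420
Short position value = −(long value) = -C$48.04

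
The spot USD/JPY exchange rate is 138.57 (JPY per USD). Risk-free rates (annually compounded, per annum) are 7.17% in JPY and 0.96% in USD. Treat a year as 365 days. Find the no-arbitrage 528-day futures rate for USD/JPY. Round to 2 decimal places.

By covered interest parity, F = S · (1+r_JPY)^T / (1+r_USD)^T
= 138.57 × 1.105359 / 1.013917 = 138.57 × 1.090187
F = 151.07 JPY per USD

151.07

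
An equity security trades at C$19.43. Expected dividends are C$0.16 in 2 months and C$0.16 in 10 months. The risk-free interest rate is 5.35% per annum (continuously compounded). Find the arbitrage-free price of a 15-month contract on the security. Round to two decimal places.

PV(dividends) I = 0.16·e^(−0.0535·2/12) + 0.16·e^(−0.0535·10/12)
I = 0.1586 + 0.1530 = 0.3116
F = (S − I)·e^(rT) = (19.43 − 0.3116) · e^(0.0535·15/12)
= 19.1184 · e^0.066875 = 19.1184 × 1.069162 = C$20.44

C$20.44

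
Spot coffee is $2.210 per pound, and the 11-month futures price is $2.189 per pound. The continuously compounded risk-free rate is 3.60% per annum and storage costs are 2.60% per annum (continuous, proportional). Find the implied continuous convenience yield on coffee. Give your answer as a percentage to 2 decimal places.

7.24%

F = S·e^((r+u−y)T) ⇒ (r+u−y) = ln(F/S)/T
ln(2.189/2.210) = -0.009548; /T ⇒ -0.010416
y = r + u − ln(F/S)/T = 0.0360 + 0.0260 + 0.010416 = 0.072416
y = 7.24%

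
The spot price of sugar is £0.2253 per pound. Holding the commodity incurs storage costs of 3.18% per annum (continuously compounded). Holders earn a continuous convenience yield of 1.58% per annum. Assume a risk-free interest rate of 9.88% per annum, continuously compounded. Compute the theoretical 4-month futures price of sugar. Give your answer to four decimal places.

Net carry = r + u − y = 0.0988 + 0.0318 − 0.0158 = 0.1148
F = S·e^((r+u−y)T) = 0.2253 · e^(0.1148 × 4/12) = 0.2253 · e^0.038267
= 0.2253 × 1.039009 = £0.2341 per pound

£0.2341 per pound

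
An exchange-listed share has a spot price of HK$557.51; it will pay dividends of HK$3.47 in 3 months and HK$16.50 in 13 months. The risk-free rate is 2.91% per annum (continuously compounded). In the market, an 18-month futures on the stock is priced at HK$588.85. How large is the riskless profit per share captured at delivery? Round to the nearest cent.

HK$26.77 per share

PV(dividends) I = 3.47·e^(−0.0291·3/12) + 16.50·e^(−0.0291·13/12) = 19.4328
Fair futures F* = (S − I)·e^(rT) = (557.51 − 19.4328)·e^0.043650 = 538.0772 × 1.044617 = 562.0846
Market HK$588.85 > fair 562.0846: forward overpriced → cash-and-carry (borrow at r, buy the stock and collect the dividends, short the forward).
Profit at T = |F_mkt − F*| = |588.85 − 562.0846| = HK$26.77 per share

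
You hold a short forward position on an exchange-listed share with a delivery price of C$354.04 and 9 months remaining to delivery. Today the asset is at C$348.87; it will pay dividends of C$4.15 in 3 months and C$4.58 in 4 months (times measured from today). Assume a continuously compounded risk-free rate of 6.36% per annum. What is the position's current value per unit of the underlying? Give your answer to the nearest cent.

-C$2.75

PV(remaining dividends) I = 4.15·e^(−0.0636·3/12) + 4.58·e^(−0.0636·4/12) = 8.5685
Current forward F = (S − I)·e^(rT) = (348.87 − 8.5685)·e^(0.0636·9/12) = 340.3015 × 1.048856 = 356.9273
Value (long) = (F − K)·e^(−rT) = (356.9273 − 354.04) × 0.953420 = 2.7528
Short position value = −(long value) = -C$2.75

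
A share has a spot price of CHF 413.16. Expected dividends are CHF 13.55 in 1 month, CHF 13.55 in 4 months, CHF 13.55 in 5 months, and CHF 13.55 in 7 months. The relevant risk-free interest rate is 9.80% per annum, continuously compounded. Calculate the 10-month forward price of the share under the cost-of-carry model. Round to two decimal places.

CHF 391.50

PV(dividends) I = 13.55·e^(−0.0980·1/12) + 13.55·e^(−0.0980·4/12) + 13.55·e^(−0.0980·5/12) + 13.55·e^(−0.0980·7/12)
I = 13.4398 + 13.1145 + 13.0079 + 12.7971 = 52.3593
F = (S − I)·e^(rT) = (413.16 − 52.3593) · e^(0.0980·10/12)
= 360.8007 · e^0.081667 = 360.8007 × 1.085094 = CHF 391.50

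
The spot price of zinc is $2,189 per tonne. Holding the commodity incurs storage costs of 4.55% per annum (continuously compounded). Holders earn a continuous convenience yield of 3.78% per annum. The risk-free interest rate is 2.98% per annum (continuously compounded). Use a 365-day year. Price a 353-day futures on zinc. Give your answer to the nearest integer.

$2,270 per tonne

Net carry = r + u − y = 0.0298 + 0.0455 − 0.0378 = 0.0375
F = S·e^((r+u−y)T) = 2189 · e^(0.0375 × 353/365) = 2189 · e^0.036267
= 2189 × 1.036933 = $2,270 per tonne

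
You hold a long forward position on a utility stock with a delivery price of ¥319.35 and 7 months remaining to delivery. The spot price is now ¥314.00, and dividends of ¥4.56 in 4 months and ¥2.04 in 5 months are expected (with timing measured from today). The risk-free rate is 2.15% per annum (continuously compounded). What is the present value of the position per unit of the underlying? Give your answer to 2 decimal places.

-¥7.92

PV(remaining dividends) I = 4.56·e^(−0.0215·4/12) + 2.04·e^(−0.0215·5/12) = 6.5492
Current forward F = (S − I)·e^(rT) = (314.00 − 6.5492)·e^(0.0215·7/12) = 307.4508 × 1.012621 = 311.3311
Value (long) = (F − K)·e^(−rT) = (311.3311 − 319.35) × 0.987537 = -7.9190
Value = -¥7.92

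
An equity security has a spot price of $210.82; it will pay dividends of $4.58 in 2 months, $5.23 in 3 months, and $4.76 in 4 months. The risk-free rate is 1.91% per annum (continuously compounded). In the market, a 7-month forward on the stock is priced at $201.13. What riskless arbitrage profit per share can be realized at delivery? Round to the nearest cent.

$2.61 per share

PV(dividends) I = 4.58·e^(−0.0191·2/12) + 5.23·e^(−0.0191·3/12) + 4.76·e^(−0.0191·4/12) = 14.5003
Fair forward F* = (S − I)·e^(rT) = (210.82 − 14.5003)·e^0.011142 = 196.3197 × 1.011204 = 198.5193
Market $201.13 > fair 198.5193: forward overpriced → cash-and-carry (borrow at r, buy the stock and collect the dividends, short the forward).
Profit at T = |F_mkt − F*| = |201.13 − 198.5193| = $2.61 per share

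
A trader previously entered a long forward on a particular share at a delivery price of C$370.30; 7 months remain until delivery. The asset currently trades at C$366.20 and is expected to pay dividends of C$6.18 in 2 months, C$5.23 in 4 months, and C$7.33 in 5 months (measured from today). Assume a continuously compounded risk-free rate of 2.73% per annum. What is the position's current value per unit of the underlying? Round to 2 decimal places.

PV(remaining dividends) I = 6.18·e^(−0.0273·2/12) + 5.23·e^(−0.0273·4/12) + 7.33·e^(−0.0273·5/12) = 18.5817
Current forward F = (S − I)·e^(rT) = (366.20 − 18.5817)·e^(0.0273·7/12) = 347.6183 × 1.016052 = 353.1983
Value (long) = (F − K)·e^(−rT) = (353.1983 − 370.30) × 0.984201 = -16.8315
Value = -C$16.83

-C$16.83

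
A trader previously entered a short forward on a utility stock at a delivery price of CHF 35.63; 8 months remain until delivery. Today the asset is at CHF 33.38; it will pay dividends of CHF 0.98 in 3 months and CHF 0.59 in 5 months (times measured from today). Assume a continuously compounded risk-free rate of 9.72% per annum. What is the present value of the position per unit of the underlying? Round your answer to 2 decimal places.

CHF 1.54

PV(remaining dividends) I = 0.98·e^(−0.0972·3/12) + 0.59·e^(−0.0972·5/12) = 1.5231
Current forward F = (S − I)·e^(rT) = (33.38 − 1.5231)·e^(0.0972·8/12) = 31.8569 × 1.066946 = 33.9896
Value (long) = (F − K)·e^(−rT) = (33.9896 − 35.63) × 0.937255 = -1.5375
Short position value = −(long value) = CHF 1.54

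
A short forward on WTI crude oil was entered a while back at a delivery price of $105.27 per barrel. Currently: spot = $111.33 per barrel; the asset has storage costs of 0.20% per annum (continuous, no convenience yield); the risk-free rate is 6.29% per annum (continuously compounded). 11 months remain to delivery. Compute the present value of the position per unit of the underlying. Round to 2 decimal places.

-$12.16 per barrel

Current fair forward for the remaining 11 months: F = S·e^((r + u)·T), (r + u) = 0.0629 + 0.0020 = 0.0649
F = 111.33 · e^(0.0649 × 11/12) = 111.33 × 1.061297 = 118.1542
Value of long forward = (F − K)·e^(−rT) = (118.1542 − 105.27) · e^(−0.0629·11/12)
= 12.8842 × 0.943972 = 12.16
Short position value = −(long value) = -$12.16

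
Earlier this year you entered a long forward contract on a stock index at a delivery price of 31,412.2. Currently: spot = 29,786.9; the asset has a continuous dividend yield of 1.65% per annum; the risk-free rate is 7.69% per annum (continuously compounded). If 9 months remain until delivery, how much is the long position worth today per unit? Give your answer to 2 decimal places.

Current fair forward for the remaining 9 months: F = S·e^((r − q)·T), (r − q) = 0.0769 − 0.0165 = 0.0604
F = 29786.9 · e^(0.0604 × 9/12) = 29786.9 × 1.04634172 = 31167.2762
Value of long forward = (F − K)·e^(−rT) = (31167.2762 − 31412.2) · e^(−0.0769·9/12)
= -244.9238 × 0.94395668 = -231.20

-231.20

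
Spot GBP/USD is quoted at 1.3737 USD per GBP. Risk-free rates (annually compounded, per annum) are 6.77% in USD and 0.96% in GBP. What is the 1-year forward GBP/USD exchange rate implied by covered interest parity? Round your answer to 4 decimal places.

By covered interest parity, F = S · (1+r_USD)^T / (1+r_GBP)^T
= 1.3737 × 1.067700 / 1.009600 = 1.3737 × 1.057548
F = 1.4528 USD per GBP

1.4528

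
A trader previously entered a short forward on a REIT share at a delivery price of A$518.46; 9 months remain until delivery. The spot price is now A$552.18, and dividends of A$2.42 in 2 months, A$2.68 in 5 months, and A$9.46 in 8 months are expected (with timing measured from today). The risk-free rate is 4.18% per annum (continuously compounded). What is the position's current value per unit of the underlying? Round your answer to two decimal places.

PV(remaining dividends) I = 2.42·e^(−0.0418·2/12) + 2.68·e^(−0.0418·5/12) + 9.46·e^(−0.0418·8/12) = 14.2369
Current forward F = (S − I)·e^(rT) = (552.18 − 14.2369)·e^(0.0418·9/12) = 537.9431 × 1.031847 = 555.0750
Value (long) = (F − K)·e^(−rT) = (555.0750 − 518.46) × 0.969136 = 35.4849
Short position value = −(long value) = -A$35.48

-A$35.48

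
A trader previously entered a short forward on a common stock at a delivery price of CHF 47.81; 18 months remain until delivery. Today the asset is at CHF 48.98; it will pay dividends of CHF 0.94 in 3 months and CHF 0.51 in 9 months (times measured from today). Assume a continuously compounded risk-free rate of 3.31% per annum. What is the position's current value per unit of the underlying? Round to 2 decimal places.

PV(remaining dividends) I = 0.94·e^(−0.0331·3/12) + 0.51·e^(−0.0331·9/12) = 1.4297
Current forward F = (S − I)·e^(rT) = (48.98 − 1.4297)·e^(0.0331·18/12) = 47.5503 × 1.050903 = 49.9708
Value (long) = (F − K)·e^(−rT) = (49.9708 − 47.81) × 0.951562 = 2.0561
Short position value = −(long value) = -CHF 2.06

-CHF 2.06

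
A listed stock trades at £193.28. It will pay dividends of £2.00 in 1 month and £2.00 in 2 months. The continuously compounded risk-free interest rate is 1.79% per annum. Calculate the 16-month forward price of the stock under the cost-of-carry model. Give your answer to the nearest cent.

PV(dividends) I = 2.00·e^(−0.0179·1/12) + 2.00·e^(−0.0179·2/12)
I = 1.9970 + 1.9940 = 3.9910
F = (S − I)·e^(rT) = (193.28 − 3.9910) · e^(0.0179·16/12)
= 189.2890 · e^0.023867 = 189.2890 × 1.024154 = £193.86

£193.86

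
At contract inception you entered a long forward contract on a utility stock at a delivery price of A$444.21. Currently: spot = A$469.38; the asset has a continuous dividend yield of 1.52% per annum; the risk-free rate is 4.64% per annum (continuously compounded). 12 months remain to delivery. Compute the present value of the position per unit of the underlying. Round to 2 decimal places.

A$38.23

Current fair forward for the remaining 12 months: F = S·e^((r − q)·T), (r − q) = 0.0464 − 0.0152 = 0.0312
F = 469.38 · e^(0.0312 × 12/12) = 469.38 × 1.031692 = 484.2556
Value of long forward = (F − K)·e^(−rT) = (484.2556 − 444.21) · e^(−0.0464·12/12)
= 40.0456 × 0.954660 = 38.23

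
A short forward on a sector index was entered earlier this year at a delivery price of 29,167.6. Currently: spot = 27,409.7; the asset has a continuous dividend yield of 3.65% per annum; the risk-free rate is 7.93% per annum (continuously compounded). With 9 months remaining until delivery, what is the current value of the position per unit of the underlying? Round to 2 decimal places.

813.90

Current fair forward for the remaining 9 months: F = S·e^((r − q)·T), (r − q) = 0.0793 − 0.0365 = 0.0428
F = 27409.7 · e^(0.0428 × 9/12) = 27409.7 × 1.03262076 = 28303.8252
Value of long forward = (F − K)·e^(−rT) = (28303.8252 − 29167.6) · e^(−0.0793·9/12)
= -863.7748 × 0.94225909 = -813.90
Short position value = −(long value) = 813.90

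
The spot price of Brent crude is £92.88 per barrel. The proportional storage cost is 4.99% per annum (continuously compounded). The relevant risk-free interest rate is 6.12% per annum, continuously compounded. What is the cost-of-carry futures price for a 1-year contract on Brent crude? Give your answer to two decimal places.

£103.79 per barrel

Net carry = r + u − y = 0.0612 + 0.0499 − 0.0000 = 0.1111
F = S·e^((r+u−y)T) = 92.88 · e^(0.1111 × 1) = 92.88 · e^0.111100
= 92.88 × 1.117507 = £103.79 per barrel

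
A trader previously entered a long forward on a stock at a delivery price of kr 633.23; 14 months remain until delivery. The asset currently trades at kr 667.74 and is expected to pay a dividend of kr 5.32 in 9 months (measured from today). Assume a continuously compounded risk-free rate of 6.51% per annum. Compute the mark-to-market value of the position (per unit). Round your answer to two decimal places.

PV(remaining dividends) I = 5.32·e^(−0.0651·9/12) = 5.0665
Current forward F = (S − I)·e^(rT) = (667.74 − 5.0665)·e^(0.0651·14/12) = 662.6735 × 1.078909 = 714.9644
Value (long) = (F − K)·e^(−rT) = (714.9644 − 633.23) × 0.926863 = 75.7566
Value = kr 75.76

kr 75.76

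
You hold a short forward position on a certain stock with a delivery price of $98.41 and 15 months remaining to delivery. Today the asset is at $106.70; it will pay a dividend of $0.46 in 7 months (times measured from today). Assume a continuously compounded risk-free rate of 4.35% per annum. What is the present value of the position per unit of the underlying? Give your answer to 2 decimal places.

PV(remaining dividends) I = 0.46·e^(−0.0435·7/12) = 0.4485
Current forward F = (S − I)·e^(rT) = (106.70 − 0.4485)·e^(0.0435·15/12) = 106.2515 × 1.055880 = 112.1888
Value (long) = (F − K)·e^(−rT) = (112.1888 − 98.41) × 0.947077 = 13.0496
Short position value = −(long value) = -$13.05

-$13.05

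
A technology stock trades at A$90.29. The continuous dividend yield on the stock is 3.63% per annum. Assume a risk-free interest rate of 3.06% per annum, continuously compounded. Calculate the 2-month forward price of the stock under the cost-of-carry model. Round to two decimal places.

A$90.20

F = S·e^((r − q)T) = 90.29 · e^((0.0306 − 0.0363) × 2/12)
= 90.29 · e^-0.000950 = 90.29 × 0.999050
F = A$90.20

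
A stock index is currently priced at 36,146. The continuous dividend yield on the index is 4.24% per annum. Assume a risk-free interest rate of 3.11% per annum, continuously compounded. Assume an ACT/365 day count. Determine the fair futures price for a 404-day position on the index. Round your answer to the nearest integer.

35,697

F = S·e^((r − q)T) = 36146 · e^((0.0311 − 0.0424) × 404/365)
= 36146 · e^-0.012507 = 36146 × 0.987571
F = 35,697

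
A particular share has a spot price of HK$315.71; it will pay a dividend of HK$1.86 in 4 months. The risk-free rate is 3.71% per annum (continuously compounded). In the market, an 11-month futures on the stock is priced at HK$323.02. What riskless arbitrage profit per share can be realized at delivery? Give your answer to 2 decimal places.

HK$1.71 per share

PV(dividends) I = 1.86·e^(−0.0371·4/12) = 1.8371
Fair futures F* = (S − I)·e^(rT) = (315.71 − 1.8371)·e^0.034008 = 313.8729 × 1.034593 = 324.7307
Market HK$323.02 < fair 324.7307: forward underpriced → reverse cash-and-carry (short the stock, invest proceeds at r, pay the dividends, go long the forward).
Profit at T = |F_mkt − F*| = |323.02 − 324.7307| = HK$1.71 per share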